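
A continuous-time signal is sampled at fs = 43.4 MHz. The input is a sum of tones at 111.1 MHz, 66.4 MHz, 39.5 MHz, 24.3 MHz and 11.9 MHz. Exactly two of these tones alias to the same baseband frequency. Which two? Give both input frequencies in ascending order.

24.3 MHz, 111.1 MHz

fs/2 = 21.7 MHz.
111.1 MHz mod fs = 24.3 MHz.
24.3 MHz > fs/2 = 21.7 MHz, folds to fs − 24.3 MHz = 19.1 MHz.
66.4 MHz mod fs = 23 MHz.
23 MHz > fs/2 = 21.7 MHz, folds to fs − 23 MHz = 20.4 MHz.
39.5 MHz > fs/2 = 21.7 MHz, folds to fs − 39.5 MHz = 3.9 MHz.
24.3 MHz > fs/2 = 21.7 MHz, folds to fs − 24.3 MHz = 19.1 MHz.
11.9 MHz ≤ fs/2 = 21.7 MHz, passes unchanged.
24.3 MHz and 111.1 MHz both map to 19.1 MHz.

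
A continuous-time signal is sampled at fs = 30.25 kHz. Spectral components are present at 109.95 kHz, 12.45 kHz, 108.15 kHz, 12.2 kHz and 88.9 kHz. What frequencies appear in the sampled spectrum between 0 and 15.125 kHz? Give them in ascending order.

fs/2 = 15.125 kHz.
109.95 kHz mod fs = 19.2 kHz.
19.2 kHz > fs/2 = 15.125 kHz, folds to fs − 19.2 kHz = 11.05 kHz.
12.45 kHz ≤ fs/2 = 15.125 kHz, passes unchanged.
108.15 kHz mod fs = 17.4 kHz.
17.4 kHz > fs/2 = 15.125 kHz, folds to fs − 17.4 kHz = 12.85 kHz.
12.2 kHz ≤ fs/2 = 15.125 kHz, passes unchanged.
88.9 kHz mod fs = 28.4 kHz.
28.4 kHz > fs/2 = 15.125 kHz, folds to fs − 28.4 kHz = 1.85 kHz.
Distinct values: {1.85 kHz, 11.05 kHz, 12.2 kHz, 12.45 kHz, 12.85 kHz}.

1.85 kHz, 11.05 kHz, 12.2 kHz, 12.45 kHz, 12.85 kHz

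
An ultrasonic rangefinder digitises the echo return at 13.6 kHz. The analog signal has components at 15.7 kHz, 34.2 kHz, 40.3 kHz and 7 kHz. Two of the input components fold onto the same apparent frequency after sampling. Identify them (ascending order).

fs/2 = 6.8 kHz.
15.7 kHz mod fs = 2.1 kHz.
2.1 kHz ≤ fs/2 = 6.8 kHz, appears at 2.1 kHz.
34.2 kHz mod fs = 7 kHz.
7 kHz > fs/2 = 6.8 kHz, folds to fs − 7 kHz = 6.6 kHz.
40.3 kHz mod fs = 13.1 kHz.
13.1 kHz > fs/2 = 6.8 kHz, folds to fs − 13.1 kHz = 0.5 kHz.
7 kHz > fs/2 = 6.8 kHz, folds to fs − 7 kHz = 6.6 kHz.
7 kHz and 34.2 kHz both map to 6.6 kHz.

7 kHz, 34.2 kHz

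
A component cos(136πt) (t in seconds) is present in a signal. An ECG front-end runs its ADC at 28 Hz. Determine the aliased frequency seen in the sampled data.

12 Hz

ω = 136π rad/s → f = ω/(2π) = 68 Hz.
68 Hz mod fs = 12 Hz.
12 Hz ≤ fs/2 = 14 Hz, appears at 12 Hz.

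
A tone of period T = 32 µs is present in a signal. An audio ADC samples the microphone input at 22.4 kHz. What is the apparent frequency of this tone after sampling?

T = 32 µs → f = 1/T = 31.25 kHz.
31.25 kHz mod fs = 8.85 kHz.
8.85 kHz ≤ fs/2 = 11.2 kHz, appears at 8.85 kHz.

8.85 kHz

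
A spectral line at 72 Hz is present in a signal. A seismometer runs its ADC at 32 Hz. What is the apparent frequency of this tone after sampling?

72 Hz mod fs = 8 Hz.
8 Hz ≤ fs/2 = 16 Hz, appears at 8 Hz.

8 Hz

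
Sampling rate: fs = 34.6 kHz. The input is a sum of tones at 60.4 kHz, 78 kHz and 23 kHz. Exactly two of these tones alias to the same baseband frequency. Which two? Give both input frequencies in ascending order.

60.4 kHz, 78 kHz

fs/2 = 17.3 kHz.
60.4 kHz mod fs = 25.8 kHz.
25.8 kHz > fs/2 = 17.3 kHz, folds to fs − 25.8 kHz = 8.8 kHz.
78 kHz mod fs = 8.8 kHz.
8.8 kHz ≤ fs/2 = 17.3 kHz, appears at 8.8 kHz.
23 kHz > fs/2 = 17.3 kHz, folds to fs − 23 kHz = 11.6 kHz.
60.4 kHz and 78 kHz both map to 8.8 kHz.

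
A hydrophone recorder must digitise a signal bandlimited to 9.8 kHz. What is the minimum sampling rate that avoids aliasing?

Nyquist rate = 2 × 9.8 kHz = 19.6 kHz.

19.6 kHz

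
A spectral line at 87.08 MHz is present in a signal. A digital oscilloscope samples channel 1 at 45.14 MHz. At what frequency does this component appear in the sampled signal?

87.08 MHz mod fs = 41.94 MHz.
41.94 MHz > fs/2 = 22.57 MHz, folds to fs − 41.94 MHz = 3.2 MHz.

3.2 MHz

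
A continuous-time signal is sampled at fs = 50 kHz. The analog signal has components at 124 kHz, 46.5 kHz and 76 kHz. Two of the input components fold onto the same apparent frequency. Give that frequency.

fs/2 = 25 kHz.
124 kHz mod fs = 24 kHz.
24 kHz ≤ fs/2 = 25 kHz, appears at 24 kHz.
46.5 kHz > fs/2 = 25 kHz, folds to fs − 46.5 kHz = 3.5 kHz.
76 kHz mod fs = 26 kHz.
26 kHz > fs/2 = 25 kHz, folds to fs − 26 kHz = 24 kHz.
76 kHz and 124 kHz both map to 24 kHz.

24 kHz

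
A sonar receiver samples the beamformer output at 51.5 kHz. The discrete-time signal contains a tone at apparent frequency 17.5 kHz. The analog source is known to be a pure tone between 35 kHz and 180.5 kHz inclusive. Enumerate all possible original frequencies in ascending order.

69 kHz, 85.5 kHz, 120.5 kHz, 137 kHz, 172 kHz

Frequencies that alias to 17.5 kHz are k·fs ± 17.5 kHz for integer k ≥ 0.
k=0: 17.5 kHz.
k=1: 34 kHz, 69 kHz.
k=2: 85.5 kHz, 120.5 kHz.
k=3: 137 kHz, 172 kHz.
k=4: 188.5 kHz, 223.5 kHz.
Within [35 kHz, 180.5 kHz]: 69 kHz, 85.5 kHz, 120.5 kHz, 137 kHz, 172 kHz.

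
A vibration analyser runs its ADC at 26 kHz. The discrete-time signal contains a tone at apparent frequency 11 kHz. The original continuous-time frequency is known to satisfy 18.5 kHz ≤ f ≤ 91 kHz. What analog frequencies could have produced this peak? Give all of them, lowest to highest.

Frequencies that alias to 11 kHz are k·fs ± 11 kHz for integer k ≥ 0.
k=0: 11 kHz.
k=1: 15 kHz, 37 kHz.
k=2: 41 kHz, 63 kHz.
k=3: 67 kHz, 89 kHz.
k=4: 93 kHz, 115 kHz.
Within [18.5 kHz, 91 kHz]: 37 kHz, 41 kHz, 63 kHz, 67 kHz, 89 kHz.

37 kHz, 41 kHz, 63 kHz, 67 kHz, 89 kHz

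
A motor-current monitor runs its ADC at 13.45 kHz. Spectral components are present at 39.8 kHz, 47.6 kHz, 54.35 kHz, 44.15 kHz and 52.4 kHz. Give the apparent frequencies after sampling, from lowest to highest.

0.55 kHz, 1.4 kHz, 3.8 kHz, 6.2 kHz

fs/2 = 6.725 kHz.
39.8 kHz mod fs = 12.9 kHz.
12.9 kHz > fs/2 = 6.725 kHz, folds to fs − 12.9 kHz = 0.55 kHz.
47.6 kHz mod fs = 7.25 kHz.
7.25 kHz > fs/2 = 6.725 kHz, folds to fs − 7.25 kHz = 6.2 kHz.
54.35 kHz mod fs = 0.55 kHz.
0.55 kHz ≤ fs/2 = 6.725 kHz, appears at 0.55 kHz.
44.15 kHz mod fs = 3.8 kHz.
3.8 kHz ≤ fs/2 = 6.725 kHz, appears at 3.8 kHz.
52.4 kHz mod fs = 12.05 kHz.
12.05 kHz > fs/2 = 6.725 kHz, folds to fs − 12.05 kHz = 1.4 kHz.
Distinct values: {0.55 kHz, 1.4 kHz, 3.8 kHz, 6.2 kHz}.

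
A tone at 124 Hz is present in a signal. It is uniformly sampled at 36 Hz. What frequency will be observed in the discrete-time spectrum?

124 Hz mod fs = 16 Hz.
16 Hz ≤ fs/2 = 18 Hz, appears at 16 Hz.

16 Hz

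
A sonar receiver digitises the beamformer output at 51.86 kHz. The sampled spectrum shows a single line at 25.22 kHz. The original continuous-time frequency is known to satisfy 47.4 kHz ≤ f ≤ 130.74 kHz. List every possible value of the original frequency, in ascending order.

77.08 kHz, 78.5 kHz, 128.94 kHz, 130.36 kHz

Frequencies that alias to 25.22 kHz are k·fs ± 25.22 kHz for integer k ≥ 0.
k=0: 25.22 kHz.
k=1: 26.64 kHz, 77.08 kHz.
k=2: 78.5 kHz, 128.94 kHz.
k=3: 130.36 kHz, 180.8 kHz.
k=4: 182.22 kHz, 232.66 kHz.
Within [47.4 kHz, 130.74 kHz]: 77.08 kHz, 78.5 kHz, 128.94 kHz, 130.36 kHz.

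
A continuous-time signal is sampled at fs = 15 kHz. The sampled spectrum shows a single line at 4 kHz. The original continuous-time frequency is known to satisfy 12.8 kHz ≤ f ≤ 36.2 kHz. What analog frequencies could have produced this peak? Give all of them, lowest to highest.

Frequencies that alias to 4 kHz are k·fs ± 4 kHz for integer k ≥ 0.
k=0: 4 kHz.
k=1: 11 kHz, 19 kHz.
k=2: 26 kHz, 34 kHz.
k=3: 41 kHz, 49 kHz.
Within [12.8 kHz, 36.2 kHz]: 19 kHz, 26 kHz, 34 kHz.

19 kHz, 26 kHz, 34 kHz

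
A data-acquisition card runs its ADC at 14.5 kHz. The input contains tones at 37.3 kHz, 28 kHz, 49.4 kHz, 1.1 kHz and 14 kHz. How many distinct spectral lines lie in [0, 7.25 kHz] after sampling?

fs/2 = 7.25 kHz.
37.3 kHz mod fs = 8.3 kHz.
8.3 kHz > fs/2 = 7.25 kHz, folds to fs − 8.3 kHz = 6.2 kHz.
28 kHz mod fs = 13.5 kHz.
13.5 kHz > fs/2 = 7.25 kHz, folds to fs − 13.5 kHz = 1 kHz.
49.4 kHz mod fs = 5.9 kHz.
5.9 kHz ≤ fs/2 = 7.25 kHz, appears at 5.9 kHz.
1.1 kHz ≤ fs/2 = 7.25 kHz, passes unchanged.
14 kHz > fs/2 = 7.25 kHz, folds to fs − 14 kHz = 0.5 kHz.
Distinct values: {0.5 kHz, 1 kHz, 1.1 kHz, 5.9 kHz, 6.2 kHz} → 5.

5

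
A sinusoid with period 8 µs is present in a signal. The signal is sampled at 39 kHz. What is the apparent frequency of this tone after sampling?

T = 8 µs → f = 1/T = 125 kHz.
125 kHz mod fs = 8 kHz.
8 kHz ≤ fs/2 = 19.5 kHz, appears at 8 kHz.

8 kHz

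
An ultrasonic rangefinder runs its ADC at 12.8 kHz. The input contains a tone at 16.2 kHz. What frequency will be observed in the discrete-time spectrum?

3.4 kHz

16.2 kHz mod fs = 3.4 kHz.
3.4 kHz ≤ fs/2 = 6.4 kHz, appears at 3.4 kHz.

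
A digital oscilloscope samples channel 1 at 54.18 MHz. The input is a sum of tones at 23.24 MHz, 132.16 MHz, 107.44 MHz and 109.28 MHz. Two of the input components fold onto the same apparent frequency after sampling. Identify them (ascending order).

107.44 MHz, 109.28 MHz

fs/2 = 27.09 MHz.
23.24 MHz ≤ fs/2 = 27.09 MHz, passes unchanged.
132.16 MHz mod fs = 23.8 MHz.
23.8 MHz ≤ fs/2 = 27.09 MHz, appears at 23.8 MHz.
107.44 MHz mod fs = 53.26 MHz.
53.26 MHz > fs/2 = 27.09 MHz, folds to fs − 53.26 MHz = 0.92 MHz.
109.28 MHz mod fs = 0.92 MHz.
0.92 MHz ≤ fs/2 = 27.09 MHz, appears at 0.92 MHz.
107.44 MHz and 109.28 MHz both map to 0.92 MHz.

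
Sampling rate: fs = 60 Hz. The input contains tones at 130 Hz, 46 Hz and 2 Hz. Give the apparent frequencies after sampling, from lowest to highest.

fs/2 = 30 Hz.
130 Hz mod fs = 10 Hz.
10 Hz ≤ fs/2 = 30 Hz, appears at 10 Hz.
46 Hz > fs/2 = 30 Hz, folds to fs − 46 Hz = 14 Hz.
2 Hz ≤ fs/2 = 30 Hz, passes unchanged.
Distinct values: {2 Hz, 10 Hz, 14 Hz}.

2 Hz, 10 Hz, 14 Hz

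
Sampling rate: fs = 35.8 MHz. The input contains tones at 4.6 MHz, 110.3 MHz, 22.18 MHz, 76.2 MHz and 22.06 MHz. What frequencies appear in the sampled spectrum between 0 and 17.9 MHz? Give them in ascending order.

2.9 MHz, 4.6 MHz, 13.62 MHz, 13.74 MHz

fs/2 = 17.9 MHz.
4.6 MHz ≤ fs/2 = 17.9 MHz, passes unchanged.
110.3 MHz mod fs = 2.9 MHz.
2.9 MHz ≤ fs/2 = 17.9 MHz, appears at 2.9 MHz.
22.18 MHz > fs/2 = 17.9 MHz, folds to fs − 22.18 MHz = 13.62 MHz.
76.2 MHz mod fs = 4.6 MHz.
4.6 MHz ≤ fs/2 = 17.9 MHz, appears at 4.6 MHz.
22.06 MHz > fs/2 = 17.9 MHz, folds to fs − 22.06 MHz = 13.74 MHz.
Distinct values: {2.9 MHz, 4.6 MHz, 13.62 MHz, 13.74 MHz}.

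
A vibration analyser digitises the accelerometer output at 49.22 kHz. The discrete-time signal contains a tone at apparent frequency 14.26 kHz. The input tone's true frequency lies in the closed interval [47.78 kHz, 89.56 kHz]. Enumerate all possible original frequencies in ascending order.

63.48 kHz, 84.18 kHz

Frequencies that alias to 14.26 kHz are k·fs ± 14.26 kHz for integer k ≥ 0.
k=0: 14.26 kHz.
k=1: 34.96 kHz, 63.48 kHz.
k=2: 84.18 kHz, 112.7 kHz.
k=3: 133.4 kHz, 161.92 kHz.
Within [47.78 kHz, 89.56 kHz]: 63.48 kHz, 84.18 kHz.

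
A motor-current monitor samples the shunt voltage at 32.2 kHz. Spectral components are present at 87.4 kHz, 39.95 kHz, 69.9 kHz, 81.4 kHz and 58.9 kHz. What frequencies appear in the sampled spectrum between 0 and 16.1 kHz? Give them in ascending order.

5.5 kHz, 7.75 kHz, 9.2 kHz, 15.2 kHz

fs/2 = 16.1 kHz.
87.4 kHz mod fs = 23 kHz.
23 kHz > fs/2 = 16.1 kHz, folds to fs − 23 kHz = 9.2 kHz.
39.95 kHz mod fs = 7.75 kHz.
7.75 kHz ≤ fs/2 = 16.1 kHz, appears at 7.75 kHz.
69.9 kHz mod fs = 5.5 kHz.
5.5 kHz ≤ fs/2 = 16.1 kHz, appears at 5.5 kHz.
81.4 kHz mod fs = 17 kHz.
17 kHz > fs/2 = 16.1 kHz, folds to fs − 17 kHz = 15.2 kHz.
58.9 kHz mod fs = 26.7 kHz.
26.7 kHz > fs/2 = 16.1 kHz, folds to fs − 26.7 kHz = 5.5 kHz.
Distinct values: {5.5 kHz, 7.75 kHz, 9.2 kHz, 15.2 kHz}.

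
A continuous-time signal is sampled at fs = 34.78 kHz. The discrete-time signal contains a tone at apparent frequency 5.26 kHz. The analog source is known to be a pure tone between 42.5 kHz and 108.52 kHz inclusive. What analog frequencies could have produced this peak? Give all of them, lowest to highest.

64.3 kHz, 74.82 kHz, 99.08 kHz

Frequencies that alias to 5.26 kHz are k·fs ± 5.26 kHz for integer k ≥ 0.
k=0: 5.26 kHz.
k=1: 29.52 kHz, 40.04 kHz.
k=2: 64.3 kHz, 74.82 kHz.
k=3: 99.08 kHz, 109.6 kHz.
k=4: 133.86 kHz, 144.38 kHz.
Within [42.5 kHz, 108.52 kHz]: 64.3 kHz, 74.82 kHz, 99.08 kHz.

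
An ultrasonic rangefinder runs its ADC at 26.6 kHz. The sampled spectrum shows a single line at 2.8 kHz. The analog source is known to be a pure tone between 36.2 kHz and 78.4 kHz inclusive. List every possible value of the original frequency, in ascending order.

50.4 kHz, 56 kHz, 77 kHz

Frequencies that alias to 2.8 kHz are k·fs ± 2.8 kHz for integer k ≥ 0.
k=0: 2.8 kHz.
k=1: 23.8 kHz, 29.4 kHz.
k=2: 50.4 kHz, 56 kHz.
k=3: 77 kHz, 82.6 kHz.
k=4: 103.6 kHz, 109.2 kHz.
Within [36.2 kHz, 78.4 kHz]: 50.4 kHz, 56 kHz, 77 kHz.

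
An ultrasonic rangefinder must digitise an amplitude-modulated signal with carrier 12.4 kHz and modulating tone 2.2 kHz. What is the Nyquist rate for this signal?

29.2 kHz

AM sidebands sit at fc ± fm = 10.2 kHz and 14.6 kHz.
Highest-frequency component: 14.6 kHz.
Nyquist rate = 2 × 14.6 kHz = 29.2 kHz.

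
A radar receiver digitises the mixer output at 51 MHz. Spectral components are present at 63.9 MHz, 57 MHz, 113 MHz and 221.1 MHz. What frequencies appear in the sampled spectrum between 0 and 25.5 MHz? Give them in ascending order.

fs/2 = 25.5 MHz.
63.9 MHz mod fs = 12.9 MHz.
12.9 MHz ≤ fs/2 = 25.5 MHz, appears at 12.9 MHz.
57 MHz mod fs = 6 MHz.
6 MHz ≤ fs/2 = 25.5 MHz, appears at 6 MHz.
113 MHz mod fs = 11 MHz.
11 MHz ≤ fs/2 = 25.5 MHz, appears at 11 MHz.
221.1 MHz mod fs = 17.1 MHz.
17.1 MHz ≤ fs/2 = 25.5 MHz, appears at 17.1 MHz.
Distinct values: {6 MHz, 11 MHz, 12.9 MHz, 17.1 MHz}.

6 MHz, 11 MHz, 12.9 MHz, 17.1 MHz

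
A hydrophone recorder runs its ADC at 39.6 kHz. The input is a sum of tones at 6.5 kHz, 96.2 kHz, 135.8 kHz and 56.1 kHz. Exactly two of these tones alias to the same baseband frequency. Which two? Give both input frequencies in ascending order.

96.2 kHz, 135.8 kHz

fs/2 = 19.8 kHz.
6.5 kHz ≤ fs/2 = 19.8 kHz, passes unchanged.
96.2 kHz mod fs = 17 kHz.
17 kHz ≤ fs/2 = 19.8 kHz, appears at 17 kHz.
135.8 kHz mod fs = 17 kHz.
17 kHz ≤ fs/2 = 19.8 kHz, appears at 17 kHz.
56.1 kHz mod fs = 16.5 kHz.
16.5 kHz ≤ fs/2 = 19.8 kHz, appears at 16.5 kHz.
96.2 kHz and 135.8 kHz both map to 17 kHz.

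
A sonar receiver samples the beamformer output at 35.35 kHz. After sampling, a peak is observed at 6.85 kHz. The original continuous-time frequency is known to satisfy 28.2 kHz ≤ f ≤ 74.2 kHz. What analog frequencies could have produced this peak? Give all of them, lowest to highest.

28.5 kHz, 42.2 kHz, 63.85 kHz

Frequencies that alias to 6.85 kHz are k·fs ± 6.85 kHz for integer k ≥ 0.
k=0: 6.85 kHz.
k=1: 28.5 kHz, 42.2 kHz.
k=2: 63.85 kHz, 77.55 kHz.
k=3: 99.2 kHz, 112.9 kHz.
Within [28.2 kHz, 74.2 kHz]: 28.5 kHz, 42.2 kHz, 63.85 kHz.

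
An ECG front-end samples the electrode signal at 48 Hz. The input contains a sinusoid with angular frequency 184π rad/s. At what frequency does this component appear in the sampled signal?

4 Hz

ω = 184π rad/s → f = ω/(2π) = 92 Hz.
92 Hz mod fs = 44 Hz.
44 Hz > fs/2 = 24 Hz, folds to fs − 44 Hz = 4 Hz.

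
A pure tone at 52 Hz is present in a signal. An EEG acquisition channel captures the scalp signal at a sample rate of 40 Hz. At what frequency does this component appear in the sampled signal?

52 Hz mod fs = 12 Hz.
12 Hz ≤ fs/2 = 20 Hz, appears at 12 Hz.

12 Hz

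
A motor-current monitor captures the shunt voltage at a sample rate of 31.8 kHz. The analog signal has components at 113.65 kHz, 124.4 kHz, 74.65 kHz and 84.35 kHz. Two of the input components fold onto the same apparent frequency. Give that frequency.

fs/2 = 15.9 kHz.
113.65 kHz mod fs = 18.25 kHz.
18.25 kHz > fs/2 = 15.9 kHz, folds to fs − 18.25 kHz = 13.55 kHz.
124.4 kHz mod fs = 29 kHz.
29 kHz > fs/2 = 15.9 kHz, folds to fs − 29 kHz = 2.8 kHz.
74.65 kHz mod fs = 11.05 kHz.
11.05 kHz ≤ fs/2 = 15.9 kHz, appears at 11.05 kHz.
84.35 kHz mod fs = 20.75 kHz.
20.75 kHz > fs/2 = 15.9 kHz, folds to fs − 20.75 kHz = 11.05 kHz.
74.65 kHz and 84.35 kHz both map to 11.05 kHz.

11.05 kHz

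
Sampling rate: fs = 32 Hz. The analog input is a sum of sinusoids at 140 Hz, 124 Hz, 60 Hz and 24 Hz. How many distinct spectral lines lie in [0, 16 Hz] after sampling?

3

fs/2 = 16 Hz.
140 Hz mod fs = 12 Hz.
12 Hz ≤ fs/2 = 16 Hz, appears at 12 Hz.
124 Hz mod fs = 28 Hz.
28 Hz > fs/2 = 16 Hz, folds to fs − 28 Hz = 4 Hz.
60 Hz mod fs = 28 Hz.
28 Hz > fs/2 = 16 Hz, folds to fs − 28 Hz = 4 Hz.
24 Hz > fs/2 = 16 Hz, folds to fs − 24 Hz = 8 Hz.
Distinct values: {4 Hz, 8 Hz, 12 Hz} → 3.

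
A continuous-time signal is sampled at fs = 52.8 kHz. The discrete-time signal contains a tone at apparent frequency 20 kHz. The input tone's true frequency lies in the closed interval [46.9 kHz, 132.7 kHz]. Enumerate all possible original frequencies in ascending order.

72.8 kHz, 85.6 kHz, 125.6 kHz

Frequencies that alias to 20 kHz are k·fs ± 20 kHz for integer k ≥ 0.
k=0: 20 kHz.
k=1: 32.8 kHz, 72.8 kHz.
k=2: 85.6 kHz, 125.6 kHz.
k=3: 138.4 kHz, 178.4 kHz.
Within [46.9 kHz, 132.7 kHz]: 72.8 kHz, 85.6 kHz, 125.6 kHz.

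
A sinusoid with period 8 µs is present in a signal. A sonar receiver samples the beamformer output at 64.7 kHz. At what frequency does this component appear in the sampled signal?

T = 8 µs → f = 1/T = 125 kHz.
125 kHz mod fs = 60.3 kHz.
60.3 kHz > fs/2 = 32.35 kHz, folds to fs − 60.3 kHz = 4.4 kHz.

4.4 kHz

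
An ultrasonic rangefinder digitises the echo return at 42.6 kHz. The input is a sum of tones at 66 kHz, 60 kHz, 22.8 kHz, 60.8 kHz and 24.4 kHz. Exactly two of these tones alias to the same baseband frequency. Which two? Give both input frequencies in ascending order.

fs/2 = 21.3 kHz.
66 kHz mod fs = 23.4 kHz.
23.4 kHz > fs/2 = 21.3 kHz, folds to fs − 23.4 kHz = 19.2 kHz.
60 kHz mod fs = 17.4 kHz.
17.4 kHz ≤ fs/2 = 21.3 kHz, appears at 17.4 kHz.
22.8 kHz > fs/2 = 21.3 kHz, folds to fs − 22.8 kHz = 19.8 kHz.
60.8 kHz mod fs = 18.2 kHz.
18.2 kHz ≤ fs/2 = 21.3 kHz, appears at 18.2 kHz.
24.4 kHz > fs/2 = 21.3 kHz, folds to fs − 24.4 kHz = 18.2 kHz.
24.4 kHz and 60.8 kHz both map to 18.2 kHz.

24.4 kHz, 60.8 kHz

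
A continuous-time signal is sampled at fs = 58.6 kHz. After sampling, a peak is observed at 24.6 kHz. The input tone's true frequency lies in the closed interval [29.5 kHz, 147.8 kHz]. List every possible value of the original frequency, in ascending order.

34 kHz, 83.2 kHz, 92.6 kHz, 141.8 kHz

Frequencies that alias to 24.6 kHz are k·fs ± 24.6 kHz for integer k ≥ 0.
k=0: 24.6 kHz.
k=1: 34 kHz, 83.2 kHz.
k=2: 92.6 kHz, 141.8 kHz.
k=3: 151.2 kHz, 200.4 kHz.
Within [29.5 kHz, 147.8 kHz]: 34 kHz, 83.2 kHz, 92.6 kHz, 141.8 kHz.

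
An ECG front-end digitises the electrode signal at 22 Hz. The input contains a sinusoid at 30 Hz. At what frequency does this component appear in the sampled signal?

8 Hz

30 Hz mod fs = 8 Hz.
8 Hz ≤ fs/2 = 11 Hz, appears at 8 Hz.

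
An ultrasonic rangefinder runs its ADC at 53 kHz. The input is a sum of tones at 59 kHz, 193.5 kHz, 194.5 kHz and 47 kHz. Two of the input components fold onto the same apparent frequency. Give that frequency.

fs/2 = 26.5 kHz.
59 kHz mod fs = 6 kHz.
6 kHz ≤ fs/2 = 26.5 kHz, appears at 6 kHz.
193.5 kHz mod fs = 34.5 kHz.
34.5 kHz > fs/2 = 26.5 kHz, folds to fs − 34.5 kHz = 18.5 kHz.
194.5 kHz mod fs = 35.5 kHz.
35.5 kHz > fs/2 = 26.5 kHz, folds to fs − 35.5 kHz = 17.5 kHz.
47 kHz > fs/2 = 26.5 kHz, folds to fs − 47 kHz = 6 kHz.
47 kHz and 59 kHz both map to 6 kHz.

6 kHz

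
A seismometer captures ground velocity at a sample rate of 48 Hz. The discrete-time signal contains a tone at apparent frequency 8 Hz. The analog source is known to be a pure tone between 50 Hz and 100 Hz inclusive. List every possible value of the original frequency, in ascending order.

56 Hz, 88 Hz

Frequencies that alias to 8 Hz are k·fs ± 8 Hz for integer k ≥ 0.
k=0: 8 Hz.
k=1: 40 Hz, 56 Hz.
k=2: 88 Hz, 104 Hz.
k=3: 136 Hz, 152 Hz.
Within [50 Hz, 100 Hz]: 56 Hz, 88 Hz.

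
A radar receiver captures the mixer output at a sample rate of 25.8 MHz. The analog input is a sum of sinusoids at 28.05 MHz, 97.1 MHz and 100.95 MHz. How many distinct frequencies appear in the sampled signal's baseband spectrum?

2

fs/2 = 12.9 MHz.
28.05 MHz mod fs = 2.25 MHz.
2.25 MHz ≤ fs/2 = 12.9 MHz, appears at 2.25 MHz.
97.1 MHz mod fs = 19.7 MHz.
19.7 MHz > fs/2 = 12.9 MHz, folds to fs − 19.7 MHz = 6.1 MHz.
100.95 MHz mod fs = 23.55 MHz.
23.55 MHz > fs/2 = 12.9 MHz, folds to fs − 23.55 MHz = 2.25 MHz.
Distinct values: {2.25 MHz, 6.1 MHz} → 2.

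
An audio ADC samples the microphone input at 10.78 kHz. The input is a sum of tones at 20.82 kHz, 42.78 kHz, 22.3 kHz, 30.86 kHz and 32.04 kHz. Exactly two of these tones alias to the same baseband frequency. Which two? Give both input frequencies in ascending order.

fs/2 = 5.39 kHz.
20.82 kHz mod fs = 10.04 kHz.
10.04 kHz > fs/2 = 5.39 kHz, folds to fs − 10.04 kHz = 0.74 kHz.
42.78 kHz mod fs = 10.44 kHz.
10.44 kHz > fs/2 = 5.39 kHz, folds to fs − 10.44 kHz = 0.34 kHz.
22.3 kHz mod fs = 0.74 kHz.
0.74 kHz ≤ fs/2 = 5.39 kHz, appears at 0.74 kHz.
30.86 kHz mod fs = 9.3 kHz.
9.3 kHz > fs/2 = 5.39 kHz, folds to fs − 9.3 kHz = 1.48 kHz.
32.04 kHz mod fs = 10.48 kHz.
10.48 kHz > fs/2 = 5.39 kHz, folds to fs − 10.48 kHz = 0.3 kHz.
20.82 kHz and 22.3 kHz both map to 0.74 kHz.

20.82 kHz, 22.3 kHz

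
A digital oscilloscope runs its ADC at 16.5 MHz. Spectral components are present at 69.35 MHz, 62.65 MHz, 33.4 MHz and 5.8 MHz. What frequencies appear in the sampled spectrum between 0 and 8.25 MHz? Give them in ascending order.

0.4 MHz, 3.35 MHz, 5.8 MHz

fs/2 = 8.25 MHz.
69.35 MHz mod fs = 3.35 MHz.
3.35 MHz ≤ fs/2 = 8.25 MHz, appears at 3.35 MHz.
62.65 MHz mod fs = 13.15 MHz.
13.15 MHz > fs/2 = 8.25 MHz, folds to fs − 13.15 MHz = 3.35 MHz.
33.4 MHz mod fs = 0.4 MHz.
0.4 MHz ≤ fs/2 = 8.25 MHz, appears at 0.4 MHz.
5.8 MHz ≤ fs/2 = 8.25 MHz, passes unchanged.
Distinct values: {0.4 MHz, 3.35 MHz, 5.8 MHz}.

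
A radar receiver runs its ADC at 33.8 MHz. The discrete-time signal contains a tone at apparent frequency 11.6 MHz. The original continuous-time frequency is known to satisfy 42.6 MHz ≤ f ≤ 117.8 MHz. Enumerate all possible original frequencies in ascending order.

Frequencies that alias to 11.6 MHz are k·fs ± 11.6 MHz for integer k ≥ 0.
k=0: 11.6 MHz.
k=1: 22.2 MHz, 45.4 MHz.
k=2: 56 MHz, 79.2 MHz.
k=3: 89.8 MHz, 113 MHz.
k=4: 123.6 MHz, 146.8 MHz.
Within [42.6 MHz, 117.8 MHz]: 45.4 MHz, 56 MHz, 79.2 MHz, 89.8 MHz, 113 MHz.

45.4 MHz, 56 MHz, 79.2 MHz, 89.8 MHz, 113 MHz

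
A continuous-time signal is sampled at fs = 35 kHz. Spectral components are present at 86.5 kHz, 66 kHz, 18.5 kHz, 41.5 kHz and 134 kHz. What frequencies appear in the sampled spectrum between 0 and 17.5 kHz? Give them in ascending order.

fs/2 = 17.5 kHz.
86.5 kHz mod fs = 16.5 kHz.
16.5 kHz ≤ fs/2 = 17.5 kHz, appears at 16.5 kHz.
66 kHz mod fs = 31 kHz.
31 kHz > fs/2 = 17.5 kHz, folds to fs − 31 kHz = 4 kHz.
18.5 kHz > fs/2 = 17.5 kHz, folds to fs − 18.5 kHz = 16.5 kHz.
41.5 kHz mod fs = 6.5 kHz.
6.5 kHz ≤ fs/2 = 17.5 kHz, appears at 6.5 kHz.
134 kHz mod fs = 29 kHz.
29 kHz > fs/2 = 17.5 kHz, folds to fs − 29 kHz = 6 kHz.
Distinct values: {4 kHz, 6 kHz, 6.5 kHz, 16.5 kHz}.

4 kHz, 6 kHz, 6.5 kHz, 16.5 kHz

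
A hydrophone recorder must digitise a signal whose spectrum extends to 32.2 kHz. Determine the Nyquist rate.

64.4 kHz

Nyquist rate = 2 × 32.2 kHz = 64.4 kHz.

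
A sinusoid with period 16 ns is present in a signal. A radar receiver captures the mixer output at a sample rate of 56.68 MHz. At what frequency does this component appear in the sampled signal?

T = 16 ns → f = 1/T = 62.5 MHz.
62.5 MHz mod fs = 5.82 MHz.
5.82 MHz ≤ fs/2 = 28.34 MHz, appears at 5.82 MHz.

5.82 MHz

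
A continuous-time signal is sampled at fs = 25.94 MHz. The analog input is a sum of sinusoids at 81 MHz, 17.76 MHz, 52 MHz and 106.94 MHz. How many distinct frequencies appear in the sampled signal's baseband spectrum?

fs/2 = 12.97 MHz.
81 MHz mod fs = 3.18 MHz.
3.18 MHz ≤ fs/2 = 12.97 MHz, appears at 3.18 MHz.
17.76 MHz > fs/2 = 12.97 MHz, folds to fs − 17.76 MHz = 8.18 MHz.
52 MHz mod fs = 0.12 MHz.
0.12 MHz ≤ fs/2 = 12.97 MHz, appears at 0.12 MHz.
106.94 MHz mod fs = 3.18 MHz.
3.18 MHz ≤ fs/2 = 12.97 MHz, appears at 3.18 MHz.
Distinct values: {0.12 MHz, 3.18 MHz, 8.18 MHz} → 3.

3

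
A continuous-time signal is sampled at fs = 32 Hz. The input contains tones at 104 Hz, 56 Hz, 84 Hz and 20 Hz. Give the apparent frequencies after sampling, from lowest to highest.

8 Hz, 12 Hz

fs/2 = 16 Hz.
104 Hz mod fs = 8 Hz.
8 Hz ≤ fs/2 = 16 Hz, appears at 8 Hz.
56 Hz mod fs = 24 Hz.
24 Hz > fs/2 = 16 Hz, folds to fs − 24 Hz = 8 Hz.
84 Hz mod fs = 20 Hz.
20 Hz > fs/2 = 16 Hz, folds to fs − 20 Hz = 12 Hz.
20 Hz > fs/2 = 16 Hz, folds to fs − 20 Hz = 12 Hz.
Distinct values: {8 Hz, 12 Hz}.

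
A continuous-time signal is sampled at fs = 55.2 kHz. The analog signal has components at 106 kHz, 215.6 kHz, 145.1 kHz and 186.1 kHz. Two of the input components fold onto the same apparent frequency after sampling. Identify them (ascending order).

145.1 kHz, 186.1 kHz

fs/2 = 27.6 kHz.
106 kHz mod fs = 50.8 kHz.
50.8 kHz > fs/2 = 27.6 kHz, folds to fs − 50.8 kHz = 4.4 kHz.
215.6 kHz mod fs = 50 kHz.
50 kHz > fs/2 = 27.6 kHz, folds to fs − 50 kHz = 5.2 kHz.
145.1 kHz mod fs = 34.7 kHz.
34.7 kHz > fs/2 = 27.6 kHz, folds to fs − 34.7 kHz = 20.5 kHz.
186.1 kHz mod fs = 20.5 kHz.
20.5 kHz ≤ fs/2 = 27.6 kHz, appears at 20.5 kHz.
145.1 kHz and 186.1 kHz both map to 20.5 kHz.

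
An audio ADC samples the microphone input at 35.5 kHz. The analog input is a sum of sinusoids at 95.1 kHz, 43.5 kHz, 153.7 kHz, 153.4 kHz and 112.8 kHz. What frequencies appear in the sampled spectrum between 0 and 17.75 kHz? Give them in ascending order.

6.3 kHz, 8 kHz, 11.4 kHz, 11.7 kHz

fs/2 = 17.75 kHz.
95.1 kHz mod fs = 24.1 kHz.
24.1 kHz > fs/2 = 17.75 kHz, folds to fs − 24.1 kHz = 11.4 kHz.
43.5 kHz mod fs = 8 kHz.
8 kHz ≤ fs/2 = 17.75 kHz, appears at 8 kHz.
153.7 kHz mod fs = 11.7 kHz.
11.7 kHz ≤ fs/2 = 17.75 kHz, appears at 11.7 kHz.
153.4 kHz mod fs = 11.4 kHz.
11.4 kHz ≤ fs/2 = 17.75 kHz, appears at 11.4 kHz.
112.8 kHz mod fs = 6.3 kHz.
6.3 kHz ≤ fs/2 = 17.75 kHz, appears at 6.3 kHz.
Distinct values: {6.3 kHz, 8 kHz, 11.4 kHz, 11.7 kHz}.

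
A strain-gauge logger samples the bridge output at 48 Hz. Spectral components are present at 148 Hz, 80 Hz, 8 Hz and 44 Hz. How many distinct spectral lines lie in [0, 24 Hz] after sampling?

3

fs/2 = 24 Hz.
148 Hz mod fs = 4 Hz.
4 Hz ≤ fs/2 = 24 Hz, appears at 4 Hz.
80 Hz mod fs = 32 Hz.
32 Hz > fs/2 = 24 Hz, folds to fs − 32 Hz = 16 Hz.
8 Hz ≤ fs/2 = 24 Hz, passes unchanged.
44 Hz > fs/2 = 24 Hz, folds to fs − 44 Hz = 4 Hz.
Distinct values: {4 Hz, 8 Hz, 16 Hz} → 3.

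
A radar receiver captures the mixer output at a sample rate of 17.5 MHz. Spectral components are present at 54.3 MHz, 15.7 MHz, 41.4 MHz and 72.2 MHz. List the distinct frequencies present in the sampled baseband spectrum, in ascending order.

fs/2 = 8.75 MHz.
54.3 MHz mod fs = 1.8 MHz.
1.8 MHz ≤ fs/2 = 8.75 MHz, appears at 1.8 MHz.
15.7 MHz > fs/2 = 8.75 MHz, folds to fs − 15.7 MHz = 1.8 MHz.
41.4 MHz mod fs = 6.4 MHz.
6.4 MHz ≤ fs/2 = 8.75 MHz, appears at 6.4 MHz.
72.2 MHz mod fs = 2.2 MHz.
2.2 MHz ≤ fs/2 = 8.75 MHz, appears at 2.2 MHz.
Distinct values: {1.8 MHz, 2.2 MHz, 6.4 MHz}.

1.8 MHz, 2.2 MHz, 6.4 MHz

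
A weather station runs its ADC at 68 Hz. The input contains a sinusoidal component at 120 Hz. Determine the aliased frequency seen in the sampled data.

120 Hz mod fs = 52 Hz.
52 Hz > fs/2 = 34 Hz, folds to fs − 52 Hz = 16 Hz.

16 Hz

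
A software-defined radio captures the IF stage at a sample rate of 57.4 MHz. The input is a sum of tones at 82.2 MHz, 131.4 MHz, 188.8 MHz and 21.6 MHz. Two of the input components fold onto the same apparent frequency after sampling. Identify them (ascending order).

fs/2 = 28.7 MHz.
82.2 MHz mod fs = 24.8 MHz.
24.8 MHz ≤ fs/2 = 28.7 MHz, appears at 24.8 MHz.
131.4 MHz mod fs = 16.6 MHz.
16.6 MHz ≤ fs/2 = 28.7 MHz, appears at 16.6 MHz.
188.8 MHz mod fs = 16.6 MHz.
16.6 MHz ≤ fs/2 = 28.7 MHz, appears at 16.6 MHz.
21.6 MHz ≤ fs/2 = 28.7 MHz, passes unchanged.
131.4 MHz and 188.8 MHz both map to 16.6 MHz.

131.4 MHz, 188.8 MHz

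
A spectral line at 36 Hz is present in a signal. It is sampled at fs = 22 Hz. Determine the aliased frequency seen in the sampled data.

8 Hz

36 Hz mod fs = 14 Hz.
14 Hz > fs/2 = 11 Hz, folds to fs − 14 Hz = 8 Hz.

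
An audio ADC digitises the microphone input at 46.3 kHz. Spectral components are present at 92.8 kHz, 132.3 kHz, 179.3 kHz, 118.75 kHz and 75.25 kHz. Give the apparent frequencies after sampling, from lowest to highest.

0.2 kHz, 5.9 kHz, 6.6 kHz, 17.35 kHz, 20.15 kHz

fs/2 = 23.15 kHz.
92.8 kHz mod fs = 0.2 kHz.
0.2 kHz ≤ fs/2 = 23.15 kHz, appears at 0.2 kHz.
132.3 kHz mod fs = 39.7 kHz.
39.7 kHz > fs/2 = 23.15 kHz, folds to fs − 39.7 kHz = 6.6 kHz.
179.3 kHz mod fs = 40.4 kHz.
40.4 kHz > fs/2 = 23.15 kHz, folds to fs − 40.4 kHz = 5.9 kHz.
118.75 kHz mod fs = 26.15 kHz.
26.15 kHz > fs/2 = 23.15 kHz, folds to fs − 26.15 kHz = 20.15 kHz.
75.25 kHz mod fs = 28.95 kHz.
28.95 kHz > fs/2 = 23.15 kHz, folds to fs − 28.95 kHz = 17.35 kHz.
Distinct values: {0.2 kHz, 5.9 kHz, 6.6 kHz, 17.35 kHz, 20.15 kHz}.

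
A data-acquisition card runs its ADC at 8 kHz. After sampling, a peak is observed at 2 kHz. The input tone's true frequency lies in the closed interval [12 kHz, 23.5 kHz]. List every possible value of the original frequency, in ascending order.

14 kHz, 18 kHz, 22 kHz

Frequencies that alias to 2 kHz are k·fs ± 2 kHz for integer k ≥ 0.
k=0: 2 kHz.
k=1: 6 kHz, 10 kHz.
k=2: 14 kHz, 18 kHz.
k=3: 22 kHz, 26 kHz.
k=4: 30 kHz, 34 kHz.
Within [12 kHz, 23.5 kHz]: 14 kHz, 18 kHz, 22 kHz.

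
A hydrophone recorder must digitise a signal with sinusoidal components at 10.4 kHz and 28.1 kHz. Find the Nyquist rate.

56.2 kHz

Highest-frequency component: 28.1 kHz.
Nyquist rate = 2 × 28.1 kHz = 56.2 kHz.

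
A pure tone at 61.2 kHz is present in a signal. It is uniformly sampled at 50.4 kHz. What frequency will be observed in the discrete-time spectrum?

61.2 kHz mod fs = 10.8 kHz.
10.8 kHz ≤ fs/2 = 25.2 kHz, appears at 10.8 kHz.

10.8 kHz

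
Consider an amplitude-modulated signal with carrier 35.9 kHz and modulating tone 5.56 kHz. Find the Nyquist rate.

AM sidebands sit at fc ± fm = 30.34 kHz and 41.46 kHz.
Highest-frequency component: 41.46 kHz.
Nyquist rate = 2 × 41.46 kHz = 82.92 kHz.

82.92 kHz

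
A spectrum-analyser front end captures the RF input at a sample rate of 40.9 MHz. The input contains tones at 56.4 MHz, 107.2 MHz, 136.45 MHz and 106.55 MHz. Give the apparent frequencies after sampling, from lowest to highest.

fs/2 = 20.45 MHz.
56.4 MHz mod fs = 15.5 MHz.
15.5 MHz ≤ fs/2 = 20.45 MHz, appears at 15.5 MHz.
107.2 MHz mod fs = 25.4 MHz.
25.4 MHz > fs/2 = 20.45 MHz, folds to fs − 25.4 MHz = 15.5 MHz.
136.45 MHz mod fs = 13.75 MHz.
13.75 MHz ≤ fs/2 = 20.45 MHz, appears at 13.75 MHz.
106.55 MHz mod fs = 24.75 MHz.
24.75 MHz > fs/2 = 20.45 MHz, folds to fs − 24.75 MHz = 16.15 MHz.
Distinct values: {13.75 MHz, 15.5 MHz, 16.15 MHz}.

13.75 MHz, 15.5 MHz, 16.15 MHz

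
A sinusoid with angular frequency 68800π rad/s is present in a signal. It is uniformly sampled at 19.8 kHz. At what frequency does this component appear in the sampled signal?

ω = 68800π rad/s → f = ω/(2π) = 34400 Hz = 34.4 kHz.
34.4 kHz mod fs = 14.6 kHz.
14.6 kHz > fs/2 = 9.9 kHz, folds to fs − 14.6 kHz = 5.2 kHz.

5.2 kHz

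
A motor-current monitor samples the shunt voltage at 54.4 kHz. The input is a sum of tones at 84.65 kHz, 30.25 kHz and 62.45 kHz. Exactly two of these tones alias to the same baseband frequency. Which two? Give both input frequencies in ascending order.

30.25 kHz, 84.65 kHz

fs/2 = 27.2 kHz.
84.65 kHz mod fs = 30.25 kHz.
30.25 kHz > fs/2 = 27.2 kHz, folds to fs − 30.25 kHz = 24.15 kHz.
30.25 kHz > fs/2 = 27.2 kHz, folds to fs − 30.25 kHz = 24.15 kHz.
62.45 kHz mod fs = 8.05 kHz.
8.05 kHz ≤ fs/2 = 27.2 kHz, appears at 8.05 kHz.
30.25 kHz and 84.65 kHz both map to 24.15 kHz.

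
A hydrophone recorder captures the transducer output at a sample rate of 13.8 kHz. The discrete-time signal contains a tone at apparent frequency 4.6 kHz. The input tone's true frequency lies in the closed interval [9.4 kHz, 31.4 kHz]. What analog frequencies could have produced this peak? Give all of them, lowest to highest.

Frequencies that alias to 4.6 kHz are k·fs ± 4.6 kHz for integer k ≥ 0.
k=0: 4.6 kHz.
k=1: 9.2 kHz, 18.4 kHz.
k=2: 23 kHz, 32.2 kHz.
k=3: 36.8 kHz, 46 kHz.
Within [9.4 kHz, 31.4 kHz]: 18.4 kHz, 23 kHz.

18.4 kHz, 23 kHz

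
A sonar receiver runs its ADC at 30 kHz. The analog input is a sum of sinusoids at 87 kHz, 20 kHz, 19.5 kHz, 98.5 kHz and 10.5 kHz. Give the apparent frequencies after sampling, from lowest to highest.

3 kHz, 8.5 kHz, 10 kHz, 10.5 kHz

fs/2 = 15 kHz.
87 kHz mod fs = 27 kHz.
27 kHz > fs/2 = 15 kHz, folds to fs − 27 kHz = 3 kHz.
20 kHz > fs/2 = 15 kHz, folds to fs − 20 kHz = 10 kHz.
19.5 kHz > fs/2 = 15 kHz, folds to fs − 19.5 kHz = 10.5 kHz.
98.5 kHz mod fs = 8.5 kHz.
8.5 kHz ≤ fs/2 = 15 kHz, appears at 8.5 kHz.
10.5 kHz ≤ fs/2 = 15 kHz, passes unchanged.
Distinct values: {3 kHz, 8.5 kHz, 10 kHz, 10.5 kHz}.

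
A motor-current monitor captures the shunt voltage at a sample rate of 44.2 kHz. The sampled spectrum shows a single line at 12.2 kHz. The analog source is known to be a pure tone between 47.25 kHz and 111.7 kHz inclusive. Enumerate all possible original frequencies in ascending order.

56.4 kHz, 76.2 kHz, 100.6 kHz

Frequencies that alias to 12.2 kHz are k·fs ± 12.2 kHz for integer k ≥ 0.
k=0: 12.2 kHz.
k=1: 32 kHz, 56.4 kHz.
k=2: 76.2 kHz, 100.6 kHz.
k=3: 120.4 kHz, 144.8 kHz.
Within [47.25 kHz, 111.7 kHz]: 56.4 kHz, 76.2 kHz, 100.6 kHz.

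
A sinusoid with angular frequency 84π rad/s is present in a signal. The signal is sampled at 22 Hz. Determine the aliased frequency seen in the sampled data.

2 Hz

ω = 84π rad/s → f = ω/(2π) = 42 Hz.
42 Hz mod fs = 20 Hz.
20 Hz > fs/2 = 11 Hz, folds to fs − 20 Hz = 2 Hz.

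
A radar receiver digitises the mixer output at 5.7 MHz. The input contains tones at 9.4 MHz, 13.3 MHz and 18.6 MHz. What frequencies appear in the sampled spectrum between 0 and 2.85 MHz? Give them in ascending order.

fs/2 = 2.85 MHz.
9.4 MHz mod fs = 3.7 MHz.
3.7 MHz > fs/2 = 2.85 MHz, folds to fs − 3.7 MHz = 2 MHz.
13.3 MHz mod fs = 1.9 MHz.
1.9 MHz ≤ fs/2 = 2.85 MHz, appears at 1.9 MHz.
18.6 MHz mod fs = 1.5 MHz.
1.5 MHz ≤ fs/2 = 2.85 MHz, appears at 1.5 MHz.
Distinct values: {1.5 MHz, 1.9 MHz, 2 MHz}.

1.5 MHz, 1.9 MHz, 2 MHz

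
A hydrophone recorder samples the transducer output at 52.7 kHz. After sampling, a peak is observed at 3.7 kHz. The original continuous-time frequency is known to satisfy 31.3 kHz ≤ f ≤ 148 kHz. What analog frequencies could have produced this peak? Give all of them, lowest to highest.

49 kHz, 56.4 kHz, 101.7 kHz, 109.1 kHz

Frequencies that alias to 3.7 kHz are k·fs ± 3.7 kHz for integer k ≥ 0.
k=0: 3.7 kHz.
k=1: 49 kHz, 56.4 kHz.
k=2: 101.7 kHz, 109.1 kHz.
k=3: 154.4 kHz, 161.8 kHz.
Within [31.3 kHz, 148 kHz]: 49 kHz, 56.4 kHz, 101.7 kHz, 109.1 kHz.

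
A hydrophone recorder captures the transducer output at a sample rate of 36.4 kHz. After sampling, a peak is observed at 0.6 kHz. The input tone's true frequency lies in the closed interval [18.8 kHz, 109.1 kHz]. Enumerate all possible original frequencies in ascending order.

35.8 kHz, 37 kHz, 72.2 kHz, 73.4 kHz, 108.6 kHz

Frequencies that alias to 0.6 kHz are k·fs ± 0.6 kHz for integer k ≥ 0.
k=0: 0.6 kHz.
k=1: 35.8 kHz, 37 kHz.
k=2: 72.2 kHz, 73.4 kHz.
k=3: 108.6 kHz, 109.8 kHz.
k=4: 145 kHz, 146.2 kHz.
Within [18.8 kHz, 109.1 kHz]: 35.8 kHz, 37 kHz, 72.2 kHz, 73.4 kHz, 108.6 kHz.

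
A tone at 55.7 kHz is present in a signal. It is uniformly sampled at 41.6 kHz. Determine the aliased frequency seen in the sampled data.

55.7 kHz mod fs = 14.1 kHz.
14.1 kHz ≤ fs/2 = 20.8 kHz, appears at 14.1 kHz.

14.1 kHz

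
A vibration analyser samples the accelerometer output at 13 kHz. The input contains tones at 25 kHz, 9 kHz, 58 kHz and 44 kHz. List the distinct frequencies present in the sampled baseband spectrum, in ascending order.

fs/2 = 6.5 kHz.
25 kHz mod fs = 12 kHz.
12 kHz > fs/2 = 6.5 kHz, folds to fs − 12 kHz = 1 kHz.
9 kHz > fs/2 = 6.5 kHz, folds to fs − 9 kHz = 4 kHz.
58 kHz mod fs = 6 kHz.
6 kHz ≤ fs/2 = 6.5 kHz, appears at 6 kHz.
44 kHz mod fs = 5 kHz.
5 kHz ≤ fs/2 = 6.5 kHz, appears at 5 kHz.
Distinct values: {1 kHz, 4 kHz, 5 kHz, 6 kHz}.

1 kHz, 4 kHz, 5 kHz, 6 kHz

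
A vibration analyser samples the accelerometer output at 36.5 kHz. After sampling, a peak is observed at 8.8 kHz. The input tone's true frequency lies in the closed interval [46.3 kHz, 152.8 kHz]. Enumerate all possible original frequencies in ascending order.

64.2 kHz, 81.8 kHz, 100.7 kHz, 118.3 kHz, 137.2 kHz

Frequencies that alias to 8.8 kHz are k·fs ± 8.8 kHz for integer k ≥ 0.
k=0: 8.8 kHz.
k=1: 27.7 kHz, 45.3 kHz.
k=2: 64.2 kHz, 81.8 kHz.
k=3: 100.7 kHz, 118.3 kHz.
k=4: 137.2 kHz, 154.8 kHz.
k=5: 173.7 kHz, 191.3 kHz.
Within [46.3 kHz, 152.8 kHz]: 64.2 kHz, 81.8 kHz, 100.7 kHz, 118.3 kHz, 137.2 kHz.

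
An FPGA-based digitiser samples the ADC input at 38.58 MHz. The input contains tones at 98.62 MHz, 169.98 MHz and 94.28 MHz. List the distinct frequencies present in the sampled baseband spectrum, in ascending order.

fs/2 = 19.29 MHz.
98.62 MHz mod fs = 21.46 MHz.
21.46 MHz > fs/2 = 19.29 MHz, folds to fs − 21.46 MHz = 17.12 MHz.
169.98 MHz mod fs = 15.66 MHz.
15.66 MHz ≤ fs/2 = 19.29 MHz, appears at 15.66 MHz.
94.28 MHz mod fs = 17.12 MHz.
17.12 MHz ≤ fs/2 = 19.29 MHz, appears at 17.12 MHz.
Distinct values: {15.66 MHz, 17.12 MHz}.

15.66 MHz, 17.12 MHz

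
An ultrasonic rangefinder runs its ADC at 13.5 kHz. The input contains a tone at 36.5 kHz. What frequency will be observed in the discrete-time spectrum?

4 kHz

36.5 kHz mod fs = 9.5 kHz.
9.5 kHz > fs/2 = 6.75 kHz, folds to fs − 9.5 kHz = 4 kHz.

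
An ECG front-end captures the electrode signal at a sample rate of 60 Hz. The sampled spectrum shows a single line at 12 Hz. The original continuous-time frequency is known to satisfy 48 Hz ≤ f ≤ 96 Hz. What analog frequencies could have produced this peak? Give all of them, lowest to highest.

48 Hz, 72 Hz

Frequencies that alias to 12 Hz are k·fs ± 12 Hz for integer k ≥ 0.
k=0: 12 Hz.
k=1: 48 Hz, 72 Hz.
k=2: 108 Hz, 132 Hz.
Within [48 Hz, 96 Hz]: 48 Hz, 72 Hz.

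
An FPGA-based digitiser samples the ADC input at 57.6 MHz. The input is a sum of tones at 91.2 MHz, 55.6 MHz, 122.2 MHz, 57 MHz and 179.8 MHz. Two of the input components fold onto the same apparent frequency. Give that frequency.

fs/2 = 28.8 MHz.
91.2 MHz mod fs = 33.6 MHz.
33.6 MHz > fs/2 = 28.8 MHz, folds to fs − 33.6 MHz = 24 MHz.
55.6 MHz > fs/2 = 28.8 MHz, folds to fs − 55.6 MHz = 2 MHz.
122.2 MHz mod fs = 7 MHz.
7 MHz ≤ fs/2 = 28.8 MHz, appears at 7 MHz.
57 MHz > fs/2 = 28.8 MHz, folds to fs − 57 MHz = 0.6 MHz.
179.8 MHz mod fs = 7 MHz.
7 MHz ≤ fs/2 = 28.8 MHz, appears at 7 MHz.
122.2 MHz and 179.8 MHz both map to 7 MHz.

7 MHz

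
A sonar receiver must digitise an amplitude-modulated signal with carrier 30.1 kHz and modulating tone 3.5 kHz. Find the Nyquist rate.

67.2 kHz

AM sidebands sit at fc ± fm = 26.6 kHz and 33.6 kHz.
Highest-frequency component: 33.6 kHz.
Nyquist rate = 2 × 33.6 kHz = 67.2 kHz.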